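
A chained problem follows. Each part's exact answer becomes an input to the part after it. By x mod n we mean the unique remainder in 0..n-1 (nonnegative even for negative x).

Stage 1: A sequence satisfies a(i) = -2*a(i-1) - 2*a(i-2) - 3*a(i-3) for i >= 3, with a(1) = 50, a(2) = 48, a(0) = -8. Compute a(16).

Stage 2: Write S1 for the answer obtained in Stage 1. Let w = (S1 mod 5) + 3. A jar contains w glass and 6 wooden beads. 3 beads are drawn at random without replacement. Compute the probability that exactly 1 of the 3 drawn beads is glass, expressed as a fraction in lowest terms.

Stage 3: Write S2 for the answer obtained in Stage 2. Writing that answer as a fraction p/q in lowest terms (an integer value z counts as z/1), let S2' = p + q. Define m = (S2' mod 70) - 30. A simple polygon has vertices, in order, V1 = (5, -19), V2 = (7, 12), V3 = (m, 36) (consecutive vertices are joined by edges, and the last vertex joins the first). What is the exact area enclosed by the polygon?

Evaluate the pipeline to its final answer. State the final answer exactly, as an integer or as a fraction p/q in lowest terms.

Stage 1: a(3) = -2*(48) - 2*(50) - 3*(-8) = -172; iterating: a(3)=-172, a(4)=98, a(5)=4, a(6)=312, a(7)=-926, a(8)=1216, a(9)=-1516, a(10)=3378, a(11)=-7372, a(12)=12536, a(13)=-20462, a(14)=37968, a(15)=-72620, a(16)=130690; answer 130690
Stage 2: S1 = 130690; w = 3; total draws C(9,3) = 84; favorable C(3,1)*C(6,2) = 45; P = 15/28; answer 15/28
Stage 3: S2 = 15/28; threaded value p + q = 43; m = 13; cross terms: (5*12 - 7*-19)=193, (7*36 - 13*12)=96, (13*-19 - 5*36)=-427; twice the area = |-138| = 138; area = 69; answer 69

69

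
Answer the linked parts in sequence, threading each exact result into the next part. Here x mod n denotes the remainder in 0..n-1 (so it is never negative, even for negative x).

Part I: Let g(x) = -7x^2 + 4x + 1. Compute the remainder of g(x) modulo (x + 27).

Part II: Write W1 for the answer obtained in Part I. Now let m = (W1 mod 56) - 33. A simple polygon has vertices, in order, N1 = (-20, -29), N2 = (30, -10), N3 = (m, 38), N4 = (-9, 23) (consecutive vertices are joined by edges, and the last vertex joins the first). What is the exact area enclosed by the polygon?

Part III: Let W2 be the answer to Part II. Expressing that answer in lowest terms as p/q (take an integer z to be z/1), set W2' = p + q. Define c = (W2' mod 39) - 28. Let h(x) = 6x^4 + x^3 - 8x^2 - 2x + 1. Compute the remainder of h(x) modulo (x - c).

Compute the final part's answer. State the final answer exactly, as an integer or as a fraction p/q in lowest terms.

Part I: remainder = value at the root: -7*(-27)^2 + 4*(-27)^1 + 1 = (-5103) + (-108) + (1) = -5210; answer -5210
Part II: W1 = -5210; m = 21; cross terms: (-20*-10 - 30*-29)=1070, (30*38 - 21*-10)=1350, (21*23 - -9*38)=825, (-9*-29 - -20*23)=721; twice the area = |3966| = 3966; area = 1983; answer 1983
Part III: W2 = 1983; threaded value p + q = 1984; c = 6; remainder = value at the root: 6*(6)^4 + 1*(6)^3 - 8*(6)^2 - 2*(6)^1 + 1 = (7776) + (216) + (-288) + (-12) + (1) = 7693; answer 7693

7693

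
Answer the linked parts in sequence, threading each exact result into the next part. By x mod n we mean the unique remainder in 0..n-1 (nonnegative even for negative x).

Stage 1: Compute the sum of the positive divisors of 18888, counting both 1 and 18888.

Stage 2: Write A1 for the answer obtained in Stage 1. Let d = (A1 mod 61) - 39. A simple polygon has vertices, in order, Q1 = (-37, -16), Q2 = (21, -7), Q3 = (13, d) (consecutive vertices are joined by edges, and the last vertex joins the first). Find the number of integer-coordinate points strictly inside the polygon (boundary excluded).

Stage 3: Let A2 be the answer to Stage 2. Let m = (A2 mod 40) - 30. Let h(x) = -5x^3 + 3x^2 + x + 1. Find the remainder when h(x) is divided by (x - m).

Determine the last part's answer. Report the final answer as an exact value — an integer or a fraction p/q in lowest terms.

Stage 1: 18888 = 2^3 * 3 * 787; sigma = (1 + 2 + 4 + 8) * (1 + 3) * (1 + 787) = 15 * 4 * 788 = 47280; answer 47280
Stage 2: A1 = 47280; d = -34; cross terms: (-37*-7 - 21*-16)=595, (21*-34 - 13*-7)=-623, (13*-16 - -37*-34)=-1466; twice the area = |-1494| = 1494; area = 747; boundary points = 1 + 1 + 2 = 4; strictly interior points = area - boundary/2 + 1 = 746; answer 746
Stage 3: A2 = 746; m = -4; remainder = value at the root: -5*(-4)^3 + 3*(-4)^2 + 1*(-4)^1 + 1 = (320) + (48) + (-4) + (1) = 365; answer 365

365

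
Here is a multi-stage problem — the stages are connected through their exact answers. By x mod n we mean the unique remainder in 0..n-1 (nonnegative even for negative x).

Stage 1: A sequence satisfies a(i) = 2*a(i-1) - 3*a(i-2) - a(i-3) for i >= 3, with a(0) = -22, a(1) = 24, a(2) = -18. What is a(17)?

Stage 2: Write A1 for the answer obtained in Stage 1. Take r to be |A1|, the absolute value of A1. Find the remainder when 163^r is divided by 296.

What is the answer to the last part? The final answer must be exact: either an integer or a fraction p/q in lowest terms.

Stage 1: a(3) = 2*(-18) - 3*(24) - 1*(-22) = -86; iterating: a(3)=-86, a(4)=-142, a(5)=-8, a(6)=496, a(7)=1158, a(8)=836, a(9)=-2298, a(10)=-8262, a(11)=-10466, a(12)=6152, a(13)=51964, a(14)=95938, a(15)=29832, a(16)=-280114, a(17)=-745662; answer -745662
Stage 2: A1 = -745662; r = 745662; squarings mod 296: 163^1=163, 163^2=225, 163^4=9, 163^8=81, 163^16=49, 163^32=33, 163^64=201, 163^128=145, 163^256=9, 163^512=81, 163^1024=49, 163^2048=33, 163^4096=201, 163^8192=145, 163^16384=9, 163^32768=81, 163^65536=49, 163^131072=33, 163^262144=201, 163^524288=145; 163^745662 = 163^2 * 163^4 * 163^8 * 163^16 * 163^32 * 163^128 * 163^8192 * 163^16384 * 163^65536 * 163^131072 * 163^524288 = 233 (mod 296); answer 233

233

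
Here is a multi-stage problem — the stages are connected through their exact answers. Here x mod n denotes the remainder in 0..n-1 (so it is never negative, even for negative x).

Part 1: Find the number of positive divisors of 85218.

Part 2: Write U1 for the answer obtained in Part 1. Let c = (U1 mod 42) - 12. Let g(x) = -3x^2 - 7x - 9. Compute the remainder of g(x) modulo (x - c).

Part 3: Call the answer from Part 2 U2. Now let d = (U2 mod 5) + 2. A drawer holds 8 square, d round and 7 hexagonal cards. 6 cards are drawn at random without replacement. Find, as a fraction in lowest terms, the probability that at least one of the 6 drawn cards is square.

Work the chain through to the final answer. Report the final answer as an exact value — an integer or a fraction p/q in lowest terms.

Part 1: 85218 = 2 * 3 * 7 * 2029; number of divisors = (1+1) * (1+1) * (1+1) * (1+1) = 16; answer 16
Part 2: U1 = 16; c = 4; remainder = value at the root: -3*(4)^2 - 7*(4)^1 - 9 = (-48) + (-28) + (-9) = -85; answer -85
Part 3: U2 = -85; d = 2; total draws C(17,6) = 12376; complement C(9,6) = 84; favorable 12376 - 84 = 12292; P = 439/442; answer 439/442

439/442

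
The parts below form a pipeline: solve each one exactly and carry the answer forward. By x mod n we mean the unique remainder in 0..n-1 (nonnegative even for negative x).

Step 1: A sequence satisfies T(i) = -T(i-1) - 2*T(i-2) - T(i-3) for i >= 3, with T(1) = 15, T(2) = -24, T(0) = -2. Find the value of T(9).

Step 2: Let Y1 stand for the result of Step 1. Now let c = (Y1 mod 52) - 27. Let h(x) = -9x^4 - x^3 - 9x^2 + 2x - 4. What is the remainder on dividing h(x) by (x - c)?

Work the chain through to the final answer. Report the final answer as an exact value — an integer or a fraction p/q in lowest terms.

Step 1: T(3) = -1*(-24) - 2*(15) - 1*(-2) = -4; iterating: T(3)=-4, T(4)=37, T(5)=-5, T(6)=-65, T(7)=38, T(8)=97, T(9)=-108; answer -108
Step 2: Y1 = -108; c = 21; remainder = value at the root: -9*(21)^4 - 1*(21)^3 - 9*(21)^2 + 2*(21)^1 - 4 = (-1750329) + (-9261) + (-3969) + (42) + (-4) = -1763521; answer -1763521

-1763521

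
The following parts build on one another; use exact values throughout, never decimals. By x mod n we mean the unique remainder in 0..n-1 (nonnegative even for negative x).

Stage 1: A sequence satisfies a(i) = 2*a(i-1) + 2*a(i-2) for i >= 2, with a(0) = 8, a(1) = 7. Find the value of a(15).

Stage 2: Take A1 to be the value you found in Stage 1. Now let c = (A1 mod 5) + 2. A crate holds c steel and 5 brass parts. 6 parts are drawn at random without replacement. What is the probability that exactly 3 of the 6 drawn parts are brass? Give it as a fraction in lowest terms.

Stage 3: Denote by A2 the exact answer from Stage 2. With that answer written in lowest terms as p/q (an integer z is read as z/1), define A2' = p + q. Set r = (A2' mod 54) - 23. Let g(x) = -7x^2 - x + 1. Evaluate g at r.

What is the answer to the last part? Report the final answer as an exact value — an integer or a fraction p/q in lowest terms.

-107

Stage 1: a(2) = 2*(7) + 2*(8) = 30; iterating: a(2)=30, a(3)=74, a(4)=208, a(5)=564, a(6)=1544, a(7)=4216, a(8)=11520, a(9)=31472, a(10)=85984, a(11)=234912, a(12)=641792, a(13)=1753408, a(14)=4790400, a(15)=13087616; answer 13087616
Stage 2: A1 = 13087616; c = 3; total draws C(8,6) = 28; favorable C(5,3)*C(3,3) = 10; P = 5/14; answer 5/14
Stage 3: A2 = 5/14; threaded value p + q = 19; r = -4; -7*(-4)^2 - 1*(-4)^1 + 1 = (-112) + (4) + (1) = -107; answer -107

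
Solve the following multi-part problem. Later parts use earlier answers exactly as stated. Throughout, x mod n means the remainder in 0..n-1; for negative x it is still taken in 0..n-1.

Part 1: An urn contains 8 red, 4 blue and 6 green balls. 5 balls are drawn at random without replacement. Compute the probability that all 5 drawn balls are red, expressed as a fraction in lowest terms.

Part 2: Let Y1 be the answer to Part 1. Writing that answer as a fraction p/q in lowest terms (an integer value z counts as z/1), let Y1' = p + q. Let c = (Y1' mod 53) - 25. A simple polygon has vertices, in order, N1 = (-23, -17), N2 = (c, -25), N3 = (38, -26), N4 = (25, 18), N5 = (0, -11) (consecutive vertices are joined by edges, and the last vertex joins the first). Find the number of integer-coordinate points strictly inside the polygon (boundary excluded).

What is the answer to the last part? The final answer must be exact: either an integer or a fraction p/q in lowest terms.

Part 1: total draws C(18,5) = 8568; favorable C(8,5) = 56; P = 1/153; answer 1/153
Part 2: Y1 = 1/153; threaded value p + q = 154; c = 23; cross terms: (-23*-25 - 23*-17)=966, (23*-26 - 38*-25)=352, (38*18 - 25*-26)=1334, (25*-11 - 0*18)=-275, (0*-17 - -23*-11)=-253; twice the area = |2124| = 2124; area = 1062; boundary points = 2 + 1 + 1 + 1 + 1 = 6; strictly interior points = area - boundary/2 + 1 = 1060; answer 1060

1060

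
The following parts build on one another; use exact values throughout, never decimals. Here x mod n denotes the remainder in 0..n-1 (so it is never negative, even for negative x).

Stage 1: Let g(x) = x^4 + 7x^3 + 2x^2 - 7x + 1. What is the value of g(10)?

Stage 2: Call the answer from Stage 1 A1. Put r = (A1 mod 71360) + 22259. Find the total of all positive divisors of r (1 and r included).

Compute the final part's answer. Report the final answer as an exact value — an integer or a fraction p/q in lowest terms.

Stage 1: 1*(10)^4 + 7*(10)^3 + 2*(10)^2 - 7*(10)^1 + 1 = (10000) + (7000) + (200) + (-70) + (1) = 17131; answer 17131
Stage 2: A1 = 17131; r = 39390; 39390 = 2 * 3 * 5 * 13 * 101; sigma = (1 + 2) * (1 + 3) * (1 + 5) * (1 + 13) * (1 + 101) = 3 * 4 * 6 * 14 * 102 = 102816; answer 102816

102816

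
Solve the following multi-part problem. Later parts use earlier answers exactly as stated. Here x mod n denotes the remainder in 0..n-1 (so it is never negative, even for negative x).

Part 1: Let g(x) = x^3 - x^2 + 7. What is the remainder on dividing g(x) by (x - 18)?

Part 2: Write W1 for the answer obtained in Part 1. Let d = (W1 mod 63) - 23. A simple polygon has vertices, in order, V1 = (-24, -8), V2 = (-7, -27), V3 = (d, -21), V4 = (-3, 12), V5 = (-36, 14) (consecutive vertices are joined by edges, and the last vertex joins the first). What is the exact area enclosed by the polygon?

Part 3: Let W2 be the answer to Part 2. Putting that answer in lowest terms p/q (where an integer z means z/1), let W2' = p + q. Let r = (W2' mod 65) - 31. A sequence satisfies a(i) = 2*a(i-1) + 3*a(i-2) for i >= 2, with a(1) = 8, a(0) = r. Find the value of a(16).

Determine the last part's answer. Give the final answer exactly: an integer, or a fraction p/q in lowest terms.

193710250

Part 1: remainder = value at the root: 1*(18)^3 - 1*(18)^2 + 7 = (5832) + (-324) + (7) = 5515; answer 5515
Part 2: W1 = 5515; d = 11; cross terms: (-24*-27 - -7*-8)=592, (-7*-21 - 11*-27)=444, (11*12 - -3*-21)=69, (-3*14 - -36*12)=390, (-36*-8 - -24*14)=624; twice the area = |2119| = 2119; area = 2119/2; answer 2119/2
Part 3: W2 = 2119/2; threaded value p + q = 2121; r = 10; a(2) = 2*(8) + 3*(10) = 46; iterating: a(2)=46, a(3)=116, a(4)=370, a(5)=1088, a(6)=3286, a(7)=9836, a(8)=29530, a(9)=88568, a(10)=265726, a(11)=797156, a(12)=2391490, a(13)=7174448, a(14)=21523366, a(15)=64570076, a(16)=193710250; answer 193710250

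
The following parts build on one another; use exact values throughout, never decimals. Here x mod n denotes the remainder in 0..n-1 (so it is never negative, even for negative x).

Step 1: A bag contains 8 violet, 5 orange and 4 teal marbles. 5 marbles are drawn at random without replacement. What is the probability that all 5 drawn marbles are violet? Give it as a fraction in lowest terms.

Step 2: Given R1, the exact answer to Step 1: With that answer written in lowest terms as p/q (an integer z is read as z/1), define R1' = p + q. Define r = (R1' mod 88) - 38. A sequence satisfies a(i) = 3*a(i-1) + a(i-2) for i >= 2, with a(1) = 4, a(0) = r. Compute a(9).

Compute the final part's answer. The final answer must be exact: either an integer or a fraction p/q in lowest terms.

Step 1: total draws C(17,5) = 6188; favorable C(8,5) = 56; P = 2/221; answer 2/221
Step 2: R1 = 2/221; threaded value p + q = 223; r = 9; a(2) = 3*(4) + 1*(9) = 21; iterating: a(2)=21, a(3)=67, a(4)=222, a(5)=733, a(6)=2421, a(7)=7996, a(8)=26409, a(9)=87223; answer 87223

87223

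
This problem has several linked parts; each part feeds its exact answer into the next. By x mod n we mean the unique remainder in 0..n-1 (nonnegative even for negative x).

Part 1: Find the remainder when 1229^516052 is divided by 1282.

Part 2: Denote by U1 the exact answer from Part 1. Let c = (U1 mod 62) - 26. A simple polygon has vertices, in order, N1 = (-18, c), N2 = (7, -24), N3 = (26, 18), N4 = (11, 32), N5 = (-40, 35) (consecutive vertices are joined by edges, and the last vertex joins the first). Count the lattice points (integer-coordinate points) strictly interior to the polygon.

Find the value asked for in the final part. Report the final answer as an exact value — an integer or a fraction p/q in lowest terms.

Part 1: squarings mod 1282: 1229^1=1229, 1229^2=245, 1229^4=1053, 1229^8=1161, 1229^16=539, 1229^32=789, 1229^64=751, 1229^128=1203, 1229^256=1113, 1229^512=357, 1229^1024=531, 1229^2048=1203, 1229^4096=1113, 1229^8192=357, 1229^16384=531, 1229^32768=1203, 1229^65536=1113, 1229^131072=357, 1229^262144=531; 1229^516052 = 1229^4 * 1229^16 * 1229^64 * 1229^128 * 1229^256 * 1229^512 * 1229^1024 * 1229^2048 * 1229^4096 * 1229^16384 * 1229^32768 * 1229^65536 * 1229^131072 * 1229^262144 = 1245 (mod 1282); answer 1245
Part 2: U1 = 1245; c = -21; cross terms: (-18*-24 - 7*-21)=579, (7*18 - 26*-24)=750, (26*32 - 11*18)=634, (11*35 - -40*32)=1665, (-40*-21 - -18*35)=1470; twice the area = |5098| = 5098; area = 2549; boundary points = 1 + 1 + 1 + 3 + 2 = 8; strictly interior points = area - boundary/2 + 1 = 2546; answer 2546

2546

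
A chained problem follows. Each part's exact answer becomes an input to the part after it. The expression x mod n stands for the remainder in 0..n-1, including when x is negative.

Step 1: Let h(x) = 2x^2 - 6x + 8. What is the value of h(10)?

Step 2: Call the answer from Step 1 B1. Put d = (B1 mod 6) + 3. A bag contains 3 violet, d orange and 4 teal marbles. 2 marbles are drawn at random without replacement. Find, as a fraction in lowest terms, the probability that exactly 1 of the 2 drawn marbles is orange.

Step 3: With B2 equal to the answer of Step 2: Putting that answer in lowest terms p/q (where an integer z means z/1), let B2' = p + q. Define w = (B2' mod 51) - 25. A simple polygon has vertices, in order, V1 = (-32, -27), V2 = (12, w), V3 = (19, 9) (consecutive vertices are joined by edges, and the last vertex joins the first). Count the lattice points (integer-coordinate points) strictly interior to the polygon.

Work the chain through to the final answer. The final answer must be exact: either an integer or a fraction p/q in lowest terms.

Step 1: 2*(10)^2 - 6*(10)^1 + 8 = (200) + (-60) + (8) = 148; answer 148
Step 2: B1 = 148; d = 7; total draws C(14,2) = 91; favorable C(7,1)*C(7,1) = 49; P = 7/13; answer 7/13
Step 3: B2 = 7/13; threaded value p + q = 20; w = -5; cross terms: (-32*-5 - 12*-27)=484, (12*9 - 19*-5)=203, (19*-27 - -32*9)=-225; twice the area = |462| = 462; area = 231; boundary points = 22 + 7 + 3 = 32; strictly interior points = area - boundary/2 + 1 = 216; answer 216

216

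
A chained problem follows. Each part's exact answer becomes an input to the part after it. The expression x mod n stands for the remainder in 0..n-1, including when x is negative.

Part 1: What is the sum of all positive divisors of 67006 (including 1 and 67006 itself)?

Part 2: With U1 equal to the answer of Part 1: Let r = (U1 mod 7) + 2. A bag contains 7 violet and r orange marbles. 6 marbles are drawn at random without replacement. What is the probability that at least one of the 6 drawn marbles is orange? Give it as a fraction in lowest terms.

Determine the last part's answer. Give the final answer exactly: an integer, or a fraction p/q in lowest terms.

714/715

Part 1: 67006 = 2 * 33503; sigma = (1 + 2) * (1 + 33503) = 3 * 33504 = 100512; answer 100512
Part 2: U1 = 100512; r = 8; total draws C(15,6) = 5005; complement C(7,6) = 7; favorable 5005 - 7 = 4998; P = 714/715; answer 714/715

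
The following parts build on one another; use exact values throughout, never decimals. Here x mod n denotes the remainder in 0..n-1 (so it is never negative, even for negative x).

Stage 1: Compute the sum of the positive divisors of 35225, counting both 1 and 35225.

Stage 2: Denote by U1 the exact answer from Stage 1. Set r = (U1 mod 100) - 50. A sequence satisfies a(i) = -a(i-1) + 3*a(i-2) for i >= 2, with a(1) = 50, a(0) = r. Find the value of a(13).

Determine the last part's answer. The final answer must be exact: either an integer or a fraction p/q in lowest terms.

1449650

Stage 1: 35225 = 5^2 * 1409; sigma = (1 + 5 + 25) * (1 + 1409) = 31 * 1410 = 43710; answer 43710
Stage 2: U1 = 43710; r = -40; a(2) = -1*(50) + 3*(-40) = -170; iterating: a(2)=-170, a(3)=320, a(4)=-830, a(5)=1790, a(6)=-4280, a(7)=9650, a(8)=-22490, a(9)=51440, a(10)=-118910, a(11)=273230, a(12)=-629960, a(13)=1449650; answer 1449650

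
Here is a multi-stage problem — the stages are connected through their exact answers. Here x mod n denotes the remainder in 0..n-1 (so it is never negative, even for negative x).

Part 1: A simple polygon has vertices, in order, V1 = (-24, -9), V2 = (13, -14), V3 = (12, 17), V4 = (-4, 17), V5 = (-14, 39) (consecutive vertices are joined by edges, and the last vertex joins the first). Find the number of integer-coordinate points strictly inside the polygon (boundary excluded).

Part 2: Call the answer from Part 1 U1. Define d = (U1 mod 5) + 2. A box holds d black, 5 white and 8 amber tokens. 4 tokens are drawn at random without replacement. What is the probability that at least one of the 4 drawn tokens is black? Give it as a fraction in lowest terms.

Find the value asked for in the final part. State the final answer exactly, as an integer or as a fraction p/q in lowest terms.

3161/3876

Part 1: cross terms: (-24*-14 - 13*-9)=453, (13*17 - 12*-14)=389, (12*17 - -4*17)=272, (-4*39 - -14*17)=82, (-14*-9 - -24*39)=1062; twice the area = |2258| = 2258; area = 1129; boundary points = 1 + 1 + 16 + 2 + 2 = 22; strictly interior points = area - boundary/2 + 1 = 1119; answer 1119
Part 2: U1 = 1119; d = 6; total draws C(19,4) = 3876; complement C(13,4) = 715; favorable 3876 - 715 = 3161; P = 3161/3876; answer 3161/3876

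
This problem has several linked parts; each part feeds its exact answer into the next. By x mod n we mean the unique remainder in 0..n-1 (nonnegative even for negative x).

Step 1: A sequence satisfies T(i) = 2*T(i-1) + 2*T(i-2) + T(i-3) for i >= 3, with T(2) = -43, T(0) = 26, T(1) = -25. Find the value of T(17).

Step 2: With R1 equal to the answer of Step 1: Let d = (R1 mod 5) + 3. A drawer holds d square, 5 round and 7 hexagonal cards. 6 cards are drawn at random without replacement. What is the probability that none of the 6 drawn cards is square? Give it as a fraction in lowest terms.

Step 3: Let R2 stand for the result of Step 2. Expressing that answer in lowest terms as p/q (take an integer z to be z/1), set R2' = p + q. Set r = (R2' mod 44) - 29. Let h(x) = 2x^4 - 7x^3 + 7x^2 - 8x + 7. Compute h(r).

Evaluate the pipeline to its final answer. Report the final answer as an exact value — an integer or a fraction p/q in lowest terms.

Step 1: T(3) = 2*(-43) + 2*(-25) + 1*(26) = -110; iterating: T(3)=-110, T(4)=-331, T(5)=-925, T(6)=-2622, T(7)=-7425, T(8)=-21019, T(9)=-59510, T(10)=-168483, T(11)=-477005, T(12)=-1350486, T(13)=-3823465, T(14)=-10824907, T(15)=-30647230, T(16)=-86767739, T(17)=-245654845; answer -245654845
Step 2: R1 = -245654845; d = 3; total draws C(15,6) = 5005; favorable C(12,6) = 924; P = 12/65; answer 12/65
Step 3: R2 = 12/65; threaded value p + q = 77; r = 4; 2*(4)^4 - 7*(4)^3 + 7*(4)^2 - 8*(4)^1 + 7 = (512) + (-448) + (112) + (-32) + (7) = 151; answer 151

151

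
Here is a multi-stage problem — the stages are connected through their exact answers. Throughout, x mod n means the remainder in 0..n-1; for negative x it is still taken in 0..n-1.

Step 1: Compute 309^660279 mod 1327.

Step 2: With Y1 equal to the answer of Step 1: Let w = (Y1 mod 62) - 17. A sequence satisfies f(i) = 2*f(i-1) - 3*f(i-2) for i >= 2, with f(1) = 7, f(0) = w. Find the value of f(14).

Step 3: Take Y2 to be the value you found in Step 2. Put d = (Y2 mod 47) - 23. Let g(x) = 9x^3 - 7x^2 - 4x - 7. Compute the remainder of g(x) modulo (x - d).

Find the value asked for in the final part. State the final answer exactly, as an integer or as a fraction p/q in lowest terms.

Step 1: squarings mod 1327: 309^1=309, 309^2=1264, 309^4=1315, 309^8=144, 309^16=831, 309^32=521, 309^64=733, 309^128=1181, 309^256=84, 309^512=421, 309^1024=750, 309^2048=1179, 309^4096=672, 309^8192=404, 309^16384=1322, 309^32768=25, 309^65536=625, 309^131072=487, 309^262144=963, 309^524288=1123; 309^660279 = 309^1 * 309^2 * 309^4 * 309^16 * 309^32 * 309^256 * 309^512 * 309^4096 * 309^131072 * 309^524288 = 510 (mod 1327); answer 510
Step 2: Y1 = 510; w = -3; f(2) = 2*(7) - 3*(-3) = 23; iterating: f(2)=23, f(3)=25, f(4)=-19, f(5)=-113, f(6)=-169, f(7)=1, f(8)=509, f(9)=1015, f(10)=503, f(11)=-2039, f(12)=-5587, f(13)=-5057, f(14)=6647; answer 6647
Step 3: Y2 = 6647; d = -3; remainder = value at the root: 9*(-3)^3 - 7*(-3)^2 - 4*(-3)^1 - 7 = (-243) + (-63) + (12) + (-7) = -301; answer -301

-301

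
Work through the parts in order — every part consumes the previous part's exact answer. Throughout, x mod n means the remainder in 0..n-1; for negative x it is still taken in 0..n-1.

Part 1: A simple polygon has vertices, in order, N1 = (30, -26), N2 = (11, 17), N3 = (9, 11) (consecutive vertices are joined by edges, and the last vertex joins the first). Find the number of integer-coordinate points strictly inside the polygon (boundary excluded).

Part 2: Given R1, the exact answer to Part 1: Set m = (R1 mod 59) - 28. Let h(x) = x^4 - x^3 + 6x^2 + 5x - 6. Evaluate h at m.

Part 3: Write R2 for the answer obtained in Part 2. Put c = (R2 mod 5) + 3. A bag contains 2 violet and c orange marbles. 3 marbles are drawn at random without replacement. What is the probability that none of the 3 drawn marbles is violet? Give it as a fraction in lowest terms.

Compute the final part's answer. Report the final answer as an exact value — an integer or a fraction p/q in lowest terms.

Part 1: cross terms: (30*17 - 11*-26)=796, (11*11 - 9*17)=-32, (9*-26 - 30*11)=-564; twice the area = |200| = 200; area = 100; boundary points = 1 + 2 + 1 = 4; strictly interior points = area - boundary/2 + 1 = 99; answer 99
Part 2: R1 = 99; m = 12; 1*(12)^4 - 1*(12)^3 + 6*(12)^2 + 5*(12)^1 - 6 = (20736) + (-1728) + (864) + (60) + (-6) = 19926; answer 19926
Part 3: R2 = 19926; c = 4; total draws C(6,3) = 20; favorable C(4,3) = 4; P = 1/5; answer 1/5

1/5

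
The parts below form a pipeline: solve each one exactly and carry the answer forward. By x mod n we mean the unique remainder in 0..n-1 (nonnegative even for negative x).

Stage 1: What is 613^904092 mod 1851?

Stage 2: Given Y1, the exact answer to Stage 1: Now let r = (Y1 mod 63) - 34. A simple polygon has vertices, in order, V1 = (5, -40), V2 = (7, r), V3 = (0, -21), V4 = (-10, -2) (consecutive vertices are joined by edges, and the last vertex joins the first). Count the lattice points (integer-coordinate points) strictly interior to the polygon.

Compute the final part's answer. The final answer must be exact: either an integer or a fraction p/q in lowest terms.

143

Stage 1: squarings mod 1851: 613^1=613, 613^2=16, 613^4=256, 613^8=751, 613^16=1297, 613^32=1501, 613^64=334, 613^128=496, 613^256=1684, 613^512=124, 613^1024=568, 613^2048=550, 613^4096=787, 613^8192=1135, 613^16384=1780, 613^32768=1339, 613^65536=1153, 613^131072=391, 613^262144=1099, 613^524288=949; 613^904092 = 613^4 * 613^8 * 613^16 * 613^128 * 613^256 * 613^512 * 613^2048 * 613^16384 * 613^32768 * 613^65536 * 613^262144 * 613^524288 = 1663 (mod 1851); answer 1663
Stage 2: Y1 = 1663; r = -9; cross terms: (5*-9 - 7*-40)=235, (7*-21 - 0*-9)=-147, (0*-2 - -10*-21)=-210, (-10*-40 - 5*-2)=410; twice the area = |288| = 288; area = 144; boundary points = 1 + 1 + 1 + 1 = 4; strictly interior points = area - boundary/2 + 1 = 143; answer 143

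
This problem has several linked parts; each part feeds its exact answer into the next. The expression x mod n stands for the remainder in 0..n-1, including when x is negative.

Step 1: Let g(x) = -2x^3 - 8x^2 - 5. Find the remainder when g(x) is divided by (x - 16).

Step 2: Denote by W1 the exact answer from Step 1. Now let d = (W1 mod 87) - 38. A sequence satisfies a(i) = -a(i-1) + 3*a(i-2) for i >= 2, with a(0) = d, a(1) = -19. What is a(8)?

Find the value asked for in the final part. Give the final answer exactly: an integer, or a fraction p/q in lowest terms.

Step 1: remainder = value at the root: -2*(16)^3 - 8*(16)^2 - 5 = (-8192) + (-2048) + (-5) = -10245; answer -10245
Step 2: W1 = -10245; d = -17; a(2) = -1*(-19) + 3*(-17) = -32; iterating: a(2)=-32, a(3)=-25, a(4)=-71, a(5)=-4, a(6)=-209, a(7)=197, a(8)=-824; answer -824

-824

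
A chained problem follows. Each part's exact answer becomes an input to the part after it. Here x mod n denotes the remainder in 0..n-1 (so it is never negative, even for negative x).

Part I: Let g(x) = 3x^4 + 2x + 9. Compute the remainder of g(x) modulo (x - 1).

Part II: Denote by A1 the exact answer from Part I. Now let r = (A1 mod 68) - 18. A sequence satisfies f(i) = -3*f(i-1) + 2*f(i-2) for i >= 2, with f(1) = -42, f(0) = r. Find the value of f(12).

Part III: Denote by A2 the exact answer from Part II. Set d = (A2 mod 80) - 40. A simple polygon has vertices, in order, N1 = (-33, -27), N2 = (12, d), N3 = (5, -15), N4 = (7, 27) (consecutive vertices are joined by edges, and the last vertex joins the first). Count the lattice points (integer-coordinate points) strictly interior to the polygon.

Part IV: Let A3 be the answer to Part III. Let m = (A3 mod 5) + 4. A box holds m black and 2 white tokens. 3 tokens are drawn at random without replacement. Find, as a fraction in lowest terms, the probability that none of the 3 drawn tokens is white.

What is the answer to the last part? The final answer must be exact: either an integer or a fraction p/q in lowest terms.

Part I: remainder = value at the root: 3*(1)^4 + 2*(1)^1 + 9 = (3) + (2) + (9) = 14; answer 14
Part II: A1 = 14; r = -4; f(2) = -3*(-42) + 2*(-4) = 118; iterating: f(2)=118, f(3)=-438, f(4)=1550, f(5)=-5526, f(6)=19678, f(7)=-70086, f(8)=249614, f(9)=-889014, f(10)=3166270, f(11)=-11276838, f(12)=40163054; answer 40163054
Part III: A2 = 40163054; d = -26; cross terms: (-33*-26 - 12*-27)=1182, (12*-15 - 5*-26)=-50, (5*27 - 7*-15)=240, (7*-27 - -33*27)=702; twice the area = |2074| = 2074; area = 1037; boundary points = 1 + 1 + 2 + 2 = 6; strictly interior points = area - boundary/2 + 1 = 1035; answer 1035
Part IV: A3 = 1035; m = 4; total draws C(6,3) = 20; favorable C(4,3) = 4; P = 1/5; answer 1/5

1/5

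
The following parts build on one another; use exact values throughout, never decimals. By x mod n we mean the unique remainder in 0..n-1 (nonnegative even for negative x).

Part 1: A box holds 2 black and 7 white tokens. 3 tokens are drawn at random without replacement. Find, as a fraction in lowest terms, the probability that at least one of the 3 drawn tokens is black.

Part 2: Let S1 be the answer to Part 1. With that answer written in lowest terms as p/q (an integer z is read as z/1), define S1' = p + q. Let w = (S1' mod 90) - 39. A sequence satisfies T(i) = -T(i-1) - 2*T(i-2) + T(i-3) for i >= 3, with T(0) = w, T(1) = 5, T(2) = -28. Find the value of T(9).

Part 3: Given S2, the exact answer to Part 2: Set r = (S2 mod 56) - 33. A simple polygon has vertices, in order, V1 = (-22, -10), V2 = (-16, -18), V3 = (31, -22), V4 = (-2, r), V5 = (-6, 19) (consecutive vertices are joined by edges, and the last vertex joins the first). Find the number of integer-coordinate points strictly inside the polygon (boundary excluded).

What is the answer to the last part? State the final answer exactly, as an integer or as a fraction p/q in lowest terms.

560

Part 1: total draws C(9,3) = 84; complement C(7,3) = 35; favorable 84 - 35 = 49; P = 7/12; answer 7/12
Part 2: S1 = 7/12; threaded value p + q = 19; w = -20; T(3) = -1*(-28) - 2*(5) + 1*(-20) = -2; iterating: T(3)=-2, T(4)=63, T(5)=-87, T(6)=-41, T(7)=278, T(8)=-283, T(9)=-314; answer -314
Part 3: S2 = -314; r = -11; cross terms: (-22*-18 - -16*-10)=236, (-16*-22 - 31*-18)=910, (31*-11 - -2*-22)=-385, (-2*19 - -6*-11)=-104, (-6*-10 - -22*19)=478; twice the area = |1135| = 1135; area = 1135/2; boundary points = 2 + 1 + 11 + 2 + 1 = 17; strictly interior points = area - boundary/2 + 1 = 560; answer 560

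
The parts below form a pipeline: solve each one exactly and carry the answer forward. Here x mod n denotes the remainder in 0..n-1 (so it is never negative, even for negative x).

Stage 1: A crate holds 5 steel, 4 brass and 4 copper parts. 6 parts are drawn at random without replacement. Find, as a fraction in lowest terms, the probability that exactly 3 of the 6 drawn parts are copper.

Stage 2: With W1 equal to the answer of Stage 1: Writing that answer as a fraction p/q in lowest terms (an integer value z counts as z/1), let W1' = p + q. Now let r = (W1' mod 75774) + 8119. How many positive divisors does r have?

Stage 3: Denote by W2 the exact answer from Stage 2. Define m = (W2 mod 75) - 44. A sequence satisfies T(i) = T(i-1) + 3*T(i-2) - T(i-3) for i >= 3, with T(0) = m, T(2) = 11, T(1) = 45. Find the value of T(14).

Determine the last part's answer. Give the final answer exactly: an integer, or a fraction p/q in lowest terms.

602577

Stage 1: total draws C(13,6) = 1716; favorable C(4,3)*C(9,3) = 336; P = 28/143; answer 28/143
Stage 2: W1 = 28/143; threaded value p + q = 171; r = 8290; 8290 = 2 * 5 * 829; number of divisors = (1+1) * (1+1) * (1+1) = 8; answer 8
Stage 3: W2 = 8; m = -36; T(3) = 1*(11) + 3*(45) - 1*(-36) = 182; iterating: T(3)=182, T(4)=170, T(5)=705, T(6)=1033, T(7)=2978, T(8)=5372, T(9)=13273, T(10)=26411, T(11)=60858, T(12)=126818, T(13)=282981, T(14)=602577; answer 602577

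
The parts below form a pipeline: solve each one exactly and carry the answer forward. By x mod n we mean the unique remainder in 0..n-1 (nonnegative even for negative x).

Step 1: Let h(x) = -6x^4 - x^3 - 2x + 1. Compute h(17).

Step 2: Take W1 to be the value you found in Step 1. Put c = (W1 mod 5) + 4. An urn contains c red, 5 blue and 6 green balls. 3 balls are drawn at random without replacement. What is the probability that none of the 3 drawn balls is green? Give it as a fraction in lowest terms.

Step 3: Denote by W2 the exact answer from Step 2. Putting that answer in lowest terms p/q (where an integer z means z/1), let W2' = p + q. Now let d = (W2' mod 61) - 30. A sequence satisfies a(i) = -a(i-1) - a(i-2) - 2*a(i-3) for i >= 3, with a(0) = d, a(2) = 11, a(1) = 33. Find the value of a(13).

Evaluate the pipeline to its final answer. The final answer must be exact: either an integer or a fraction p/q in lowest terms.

111

Step 1: -6*(17)^4 - 1*(17)^3 - 2*(17)^1 + 1 = (-501126) + (-4913) + (-34) + (1) = -506072; answer -506072
Step 2: W1 = -506072; c = 7; total draws C(18,3) = 816; favorable C(12,3) = 220; P = 55/204; answer 55/204
Step 3: W2 = 55/204; threaded value p + q = 259; d = -15; a(3) = -1*(11) - 1*(33) - 2*(-15) = -14; iterating: a(3)=-14, a(4)=-63, a(5)=55, a(6)=36, a(7)=35, a(8)=-181, a(9)=74, a(10)=37, a(11)=251, a(12)=-436, a(13)=111; answer 111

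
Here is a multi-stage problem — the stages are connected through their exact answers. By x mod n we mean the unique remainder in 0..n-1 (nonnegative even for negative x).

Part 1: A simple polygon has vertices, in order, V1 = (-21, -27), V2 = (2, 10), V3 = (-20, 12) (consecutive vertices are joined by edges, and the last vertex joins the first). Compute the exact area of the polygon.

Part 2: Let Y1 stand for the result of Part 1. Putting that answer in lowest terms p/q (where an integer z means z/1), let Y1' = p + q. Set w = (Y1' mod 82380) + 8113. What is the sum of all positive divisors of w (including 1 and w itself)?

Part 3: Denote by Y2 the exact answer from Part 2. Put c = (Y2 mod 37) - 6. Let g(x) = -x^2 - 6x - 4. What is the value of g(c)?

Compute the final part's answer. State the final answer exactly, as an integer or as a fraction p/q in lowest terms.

-1084

Part 1: cross terms: (-21*10 - 2*-27)=-156, (2*12 - -20*10)=224, (-20*-27 - -21*12)=792; twice the area = |860| = 860; area = 430; answer 430
Part 2: Y1 = 430; threaded value p + q = 431; w = 8544; 8544 = 2^5 * 3 * 89; sigma = (1 + 2 + 4 + 8 + 16 + 32) * (1 + 3) * (1 + 89) = 63 * 4 * 90 = 22680; answer 22680
Part 3: Y2 = 22680; c = 30; -1*(30)^2 - 6*(30)^1 - 4 = (-900) + (-180) + (-4) = -1084; answer -1084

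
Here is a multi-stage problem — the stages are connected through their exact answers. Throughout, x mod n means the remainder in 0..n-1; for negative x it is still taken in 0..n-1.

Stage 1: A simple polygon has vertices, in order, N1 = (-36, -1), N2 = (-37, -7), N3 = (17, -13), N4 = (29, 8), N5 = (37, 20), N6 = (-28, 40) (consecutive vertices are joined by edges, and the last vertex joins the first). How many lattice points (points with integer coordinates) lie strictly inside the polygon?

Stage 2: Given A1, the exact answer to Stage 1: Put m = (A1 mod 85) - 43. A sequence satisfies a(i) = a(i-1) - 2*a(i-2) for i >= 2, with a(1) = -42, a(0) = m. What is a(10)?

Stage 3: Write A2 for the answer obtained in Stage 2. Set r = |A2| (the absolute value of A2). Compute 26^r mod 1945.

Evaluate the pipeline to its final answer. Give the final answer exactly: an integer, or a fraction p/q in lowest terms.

1501

Stage 1: cross terms: (-36*-7 - -37*-1)=215, (-37*-13 - 17*-7)=600, (17*8 - 29*-13)=513, (29*20 - 37*8)=284, (37*40 - -28*20)=2040, (-28*-1 - -36*40)=1468; twice the area = |5120| = 5120; area = 2560; boundary points = 1 + 6 + 3 + 4 + 5 + 1 = 20; strictly interior points = area - boundary/2 + 1 = 2551; answer 2551
Stage 2: A1 = 2551; m = -42; a(2) = 1*(-42) - 2*(-42) = 42; iterating: a(2)=42, a(3)=126, a(4)=42, a(5)=-210, a(6)=-294, a(7)=126, a(8)=714, a(9)=462, a(10)=-966; answer -966
Stage 3: A2 = -966; r = 966; squarings mod 1945: 26^1=26, 26^2=676, 26^4=1846, 26^8=76, 26^16=1886, 26^32=1536, 26^64=11, 26^128=121, 26^256=1026, 26^512=431; 26^966 = 26^2 * 26^4 * 26^64 * 26^128 * 26^256 * 26^512 = 1501 (mod 1945); answer 1501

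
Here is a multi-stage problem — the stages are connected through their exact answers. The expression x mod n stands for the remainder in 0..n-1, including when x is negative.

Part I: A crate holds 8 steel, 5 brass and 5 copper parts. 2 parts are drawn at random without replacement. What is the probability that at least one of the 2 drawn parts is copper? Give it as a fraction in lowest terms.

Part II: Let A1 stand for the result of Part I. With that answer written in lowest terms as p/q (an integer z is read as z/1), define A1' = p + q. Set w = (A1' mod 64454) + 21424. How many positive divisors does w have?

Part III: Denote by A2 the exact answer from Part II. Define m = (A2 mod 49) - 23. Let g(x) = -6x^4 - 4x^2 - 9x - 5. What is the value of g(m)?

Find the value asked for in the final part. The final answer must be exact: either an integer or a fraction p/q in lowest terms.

-24

Part I: total draws C(18,2) = 153; complement C(13,2) = 78; favorable 153 - 78 = 75; P = 25/51; answer 25/51
Part II: A1 = 25/51; threaded value p + q = 76; w = 21500; 21500 = 2^2 * 5^3 * 43; number of divisors = (2+1) * (3+1) * (1+1) = 24; answer 24
Part III: A2 = 24; m = 1; -6*(1)^4 - 4*(1)^2 - 9*(1)^1 - 5 = (-6) + (-4) + (-9) + (-5) = -24; answer -24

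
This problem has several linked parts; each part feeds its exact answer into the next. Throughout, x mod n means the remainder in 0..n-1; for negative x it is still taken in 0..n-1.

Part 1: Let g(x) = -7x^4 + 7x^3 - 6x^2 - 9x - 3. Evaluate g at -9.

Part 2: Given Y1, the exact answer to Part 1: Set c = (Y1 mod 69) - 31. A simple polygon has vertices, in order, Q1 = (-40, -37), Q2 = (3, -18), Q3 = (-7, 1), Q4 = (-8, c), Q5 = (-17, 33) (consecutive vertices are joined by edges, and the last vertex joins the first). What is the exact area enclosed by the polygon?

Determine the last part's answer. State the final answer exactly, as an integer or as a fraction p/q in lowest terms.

2451/2

Part 1: -7*(-9)^4 + 7*(-9)^3 - 6*(-9)^2 - 9*(-9)^1 - 3 = (-45927) + (-5103) + (-486) + (81) + (-3) = -51438; answer -51438
Part 2: Y1 = -51438; c = 5; cross terms: (-40*-18 - 3*-37)=831, (3*1 - -7*-18)=-123, (-7*5 - -8*1)=-27, (-8*33 - -17*5)=-179, (-17*-37 - -40*33)=1949; twice the area = |2451| = 2451; area = 2451/2; answer 2451/2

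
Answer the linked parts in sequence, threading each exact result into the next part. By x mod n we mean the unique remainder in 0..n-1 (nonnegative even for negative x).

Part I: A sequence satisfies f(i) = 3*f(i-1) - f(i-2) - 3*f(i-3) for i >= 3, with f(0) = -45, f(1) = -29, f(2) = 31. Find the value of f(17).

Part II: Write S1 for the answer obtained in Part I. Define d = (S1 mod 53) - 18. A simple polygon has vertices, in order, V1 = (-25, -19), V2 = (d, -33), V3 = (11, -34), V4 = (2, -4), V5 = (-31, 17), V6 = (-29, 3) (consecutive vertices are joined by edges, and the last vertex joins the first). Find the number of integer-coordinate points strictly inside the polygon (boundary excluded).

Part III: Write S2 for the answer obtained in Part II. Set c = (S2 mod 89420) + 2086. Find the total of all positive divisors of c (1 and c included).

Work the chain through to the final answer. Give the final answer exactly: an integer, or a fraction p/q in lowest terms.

3480

Part I: f(3) = 3*(31) - 1*(-29) - 3*(-45) = 257; iterating: f(3)=257, f(4)=827, f(5)=2131, f(6)=4795, f(7)=9773, f(8)=18131, f(9)=30235, f(10)=43255, f(11)=45137, f(12)=1451, f(13)=-170549, f(14)=-648509, f(15)=-1779331, f(16)=-4177837, f(17)=-8808653; answer -8808653
Part II: S1 = -8808653; d = -18; cross terms: (-25*-33 - -18*-19)=483, (-18*-34 - 11*-33)=975, (11*-4 - 2*-34)=24, (2*17 - -31*-4)=-90, (-31*3 - -29*17)=400, (-29*-19 - -25*3)=626; twice the area = |2418| = 2418; area = 1209; boundary points = 7 + 1 + 3 + 3 + 2 + 2 = 18; strictly interior points = area - boundary/2 + 1 = 1201; answer 1201
Part III: S2 = 1201; c = 3287; 3287 = 19 * 173; sigma = (1 + 19) * (1 + 173) = 20 * 174 = 3480; answer 3480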